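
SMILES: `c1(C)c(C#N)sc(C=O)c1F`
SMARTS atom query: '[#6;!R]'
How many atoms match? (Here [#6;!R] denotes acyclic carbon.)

3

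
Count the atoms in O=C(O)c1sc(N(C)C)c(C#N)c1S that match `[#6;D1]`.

2

The query [#6;D1] means: carbon bonded to exactly one heavy atom.
Check the 14 heavy atoms by environment: 1× s (aromatic, D2) → no; 4× c (aromatic, D3) → no; 1× C (D3) → no; 2× O (D1) → no; 1× C (D2) → no; 1× N (D1) → no; 1× N (D3) → no; 2× C (D1) → match; 1× S (D1) → no.
That gives 2 matching atoms.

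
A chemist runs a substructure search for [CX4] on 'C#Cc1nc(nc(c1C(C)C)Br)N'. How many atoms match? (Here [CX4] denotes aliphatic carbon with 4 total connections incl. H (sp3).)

3

Check the 13 heavy atoms by environment: 2× n (aromatic, X2) → no; 4× c (aromatic, X3) → no; 2× C (X2) → no; 3× C (X4) → match; 1× Br (X1) → no; 1× N (X3) → no.
That gives 3 matching atoms.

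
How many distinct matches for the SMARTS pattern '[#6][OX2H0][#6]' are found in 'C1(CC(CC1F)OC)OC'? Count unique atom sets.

[#6][OX2H0][#6] is the SMARTS for an ether: an aliphatic oxygen bridging two carbons with no H on the oxygen.
The molecule carries 2 separate instances of a methoxy ether (-OCH3) meeting every constraint; each maps to a distinct set of atoms, giving 2 matches.

2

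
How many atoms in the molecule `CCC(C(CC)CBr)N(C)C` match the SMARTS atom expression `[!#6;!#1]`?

Check the 11 heavy atoms by environment: 9× C → no; 1× Br → match; 1× N → match.
Summing the matching environments: 1 + 1 = 2 matching atoms.

2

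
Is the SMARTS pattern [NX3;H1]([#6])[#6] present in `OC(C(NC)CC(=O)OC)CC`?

Yes

The pattern [NX3;H1]([#6])[#6] describes a trivalent nitrogen with one H, bonded to two carbons — a secondary amine.
The molecule carries an N-methylamino group (-NHCH3), whose atoms satisfy every constraint of the query, so the pattern matches.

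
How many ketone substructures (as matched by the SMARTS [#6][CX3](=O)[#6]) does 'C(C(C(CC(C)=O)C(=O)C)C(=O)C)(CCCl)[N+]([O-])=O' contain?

3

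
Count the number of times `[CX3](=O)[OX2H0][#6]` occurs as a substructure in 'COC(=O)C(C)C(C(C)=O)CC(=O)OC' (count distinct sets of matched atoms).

2

[CX3](=O)[OX2H0][#6] is the SMARTS for an ester: a carbonyl carbon bonded to an oxygen that is itself bonded to carbon (no H on that O).
The molecule carries 2 separate instances of a methyl-ester group (-C(=O)OCH3) meeting every constraint; each maps to a distinct set of atoms, giving 2 matches.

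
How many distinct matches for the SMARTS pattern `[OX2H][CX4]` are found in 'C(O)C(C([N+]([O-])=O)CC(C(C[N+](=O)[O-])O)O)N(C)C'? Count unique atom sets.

[OX2H][CX4] is the SMARTS for an aliphatic alcohol: a hydroxyl oxygen bound to an sp3 (X4) carbon.
The molecule carries 3 separate instances of a hydroxyl group (-OH) meeting every constraint; each maps to a distinct set of atoms, giving 3 matches.

3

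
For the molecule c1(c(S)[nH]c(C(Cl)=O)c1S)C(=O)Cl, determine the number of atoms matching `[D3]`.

6

The query [D3] means: atom with exactly three heavy-atom neighbours.
Check the 13 heavy atoms by environment: 1× n (aromatic, D2) → no; 4× c (aromatic, D3) → match; 2× S (D1) → no; 2× C (D3) → match; 2× O (D1) → no; 2× Cl (D1) → no.
Summing the matching environments: 4 + 2 = 6 matching atoms.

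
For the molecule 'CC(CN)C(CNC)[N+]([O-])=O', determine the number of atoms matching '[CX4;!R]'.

6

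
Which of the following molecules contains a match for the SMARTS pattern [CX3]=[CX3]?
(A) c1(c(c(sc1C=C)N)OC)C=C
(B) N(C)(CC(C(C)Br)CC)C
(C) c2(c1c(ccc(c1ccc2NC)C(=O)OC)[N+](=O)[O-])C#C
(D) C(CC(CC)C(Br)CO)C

A

[CX3]=[CX3] describes a non-aromatic C=C double bond between two sp2 carbons (an alkene).
(A) contains a vinyl group (-CH=CH2), which satisfies every atom and bond constraint.
(B) has an ethyl group (-CH2CH3) but its C-C bond is a single bond between CX4 carbons, not CX3=CX3.
(C) has an ethynyl group (-C#CH) but the C-C bond is a triple bond, not a double bond.
(D) has an ethyl group (-CH2CH3) but its C-C bond is a single bond between CX4 carbons, not CX3=CX3.
So the answer is (A).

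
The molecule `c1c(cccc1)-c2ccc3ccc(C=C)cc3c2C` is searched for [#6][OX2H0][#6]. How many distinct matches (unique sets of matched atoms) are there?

[#6][OX2H0][#6] is the SMARTS for an ether: an aliphatic oxygen bridging two carbons with no H on the oxygen.
No fragment in the molecule satisfies every constraint, giving 0 matches.

0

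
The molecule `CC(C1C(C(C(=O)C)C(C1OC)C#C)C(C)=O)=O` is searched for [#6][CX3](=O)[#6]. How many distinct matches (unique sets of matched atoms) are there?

3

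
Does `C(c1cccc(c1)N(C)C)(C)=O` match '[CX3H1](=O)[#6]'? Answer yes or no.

No

The pattern [CX3H1](=O)[#6] describes an sp2 carbon with one H, double-bonded to O and single-bonded to carbon — an aldehyde.
The closest candidate here is an acetyl/ketone group (-C(=O)CH3), but the carbonyl carbon has H0 (two carbon neighbours), not H1. No other fragment satisfies the full query, so there is no match.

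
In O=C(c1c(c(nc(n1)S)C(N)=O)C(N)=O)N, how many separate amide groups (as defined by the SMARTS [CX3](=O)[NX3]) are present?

[CX3](=O)[NX3] is the SMARTS for an amide: a carbonyl carbon bonded to a trivalent nitrogen.
The molecule carries 3 separate instances of a primary amide (-C(=O)NH2) meeting every constraint; each maps to a distinct set of atoms, giving 3 matches.

3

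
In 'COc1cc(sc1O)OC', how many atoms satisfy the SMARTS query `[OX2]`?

3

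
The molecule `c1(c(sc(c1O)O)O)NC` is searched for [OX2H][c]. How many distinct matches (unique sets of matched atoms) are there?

3

[OX2H][c] is the SMARTS for a phenol: a hydroxyl oxygen attached to an aromatic carbon.
The molecule carries 3 separate instances of a hydroxyl group (-OH) meeting every constraint; each maps to a distinct set of atoms, giving 3 matches.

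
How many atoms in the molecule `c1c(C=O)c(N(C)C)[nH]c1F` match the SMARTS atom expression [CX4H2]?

0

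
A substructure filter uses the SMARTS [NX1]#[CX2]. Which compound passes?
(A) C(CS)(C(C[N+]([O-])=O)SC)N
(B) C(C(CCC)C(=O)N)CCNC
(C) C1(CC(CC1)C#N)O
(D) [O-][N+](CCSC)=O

C

[NX1]#[CX2] describes a nitrogen triple-bonded to a two-connected carbon (a nitrile).
(A) has a primary amino group (-NH2) but the nitrogen is NX3 (three connections), not NX1 triple-bonded.
(B) has a primary amide (-C(=O)NH2) but the nitrogen is NX3, not NX1.
(C) contains a nitrile (-C#N), which satisfies every atom and bond constraint.
(D) has a nitro group (-[N+](=O)[O-]) but there is no C#N triple bond.
So the answer is (C).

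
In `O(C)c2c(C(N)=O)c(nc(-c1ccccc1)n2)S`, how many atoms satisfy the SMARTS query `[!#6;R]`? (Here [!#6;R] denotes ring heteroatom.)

2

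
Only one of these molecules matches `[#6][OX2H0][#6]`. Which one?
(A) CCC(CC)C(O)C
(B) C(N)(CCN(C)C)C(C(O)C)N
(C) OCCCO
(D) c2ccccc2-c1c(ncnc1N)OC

D

[#6][OX2H0][#6] describes an aliphatic oxygen bridging two carbons with no H on the oxygen (an ether).
(A) has a hydroxyl group (-OH) but the oxygen has H1, not H0 bridging two carbons.
(B) has a hydroxyl group (-OH) but the oxygen has H1, not H0 bridging two carbons.
(C) has a hydroxyl group (-OH) but the oxygen has H1, not H0 bridging two carbons.
(D) contains a methoxy ether (-OCH3), which satisfies every atom and bond constraint.
So the answer is (D).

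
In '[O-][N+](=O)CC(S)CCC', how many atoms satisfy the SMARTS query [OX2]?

0

The query [OX2] means: aliphatic oxygen with two total connections — ether, hydroxyl, or ester single-bond O.
Check the 9 heavy atoms by environment: 5× C (X4) → no; 1× N (charge +1, X3) → no; 1× O (charge -1, X1) → no; 1× O (X1) → no; 1× S (X2) → no.
No environment satisfies the query, so 0 matching atoms.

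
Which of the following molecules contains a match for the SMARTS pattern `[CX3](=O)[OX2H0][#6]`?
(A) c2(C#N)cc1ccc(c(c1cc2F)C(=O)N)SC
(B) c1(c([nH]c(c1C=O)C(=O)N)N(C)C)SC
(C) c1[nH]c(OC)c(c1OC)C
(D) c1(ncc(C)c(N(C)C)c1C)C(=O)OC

D

[CX3](=O)[OX2H0][#6] describes a carbonyl carbon bonded to an oxygen that is itself bonded to carbon (no H on that O) (an ester).
(A) has a primary amide (-C(=O)NH2) but the carbonyl is bonded to N, not to an O-C linkage.
(B) has a primary amide (-C(=O)NH2) but the carbonyl is bonded to N, not to an O-C linkage.
(C) has a methoxy ether (-OCH3) but the ether oxygen is not adjacent to a C=O carbon.
(D) contains a methyl-ester group (-C(=O)OCH3), which satisfies every atom and bond constraint.
So the answer is (D).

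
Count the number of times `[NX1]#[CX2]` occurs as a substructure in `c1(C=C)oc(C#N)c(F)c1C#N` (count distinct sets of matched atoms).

2

[NX1]#[CX2] is the SMARTS for a nitrile: a nitrogen triple-bonded to a two-connected carbon.
The molecule carries 2 separate instances of a nitrile (-C#N) meeting every constraint; each maps to a distinct set of atoms, giving 2 matches.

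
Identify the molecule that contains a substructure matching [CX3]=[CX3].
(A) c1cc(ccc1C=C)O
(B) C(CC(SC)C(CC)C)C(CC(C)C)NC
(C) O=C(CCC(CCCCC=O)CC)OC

[CX3]=[CX3] describes a non-aromatic C=C double bond between two sp2 carbons (an alkene).
(A) contains a vinyl group (-CH=CH2), which satisfies every atom and bond constraint.
(B) has an ethyl group (-CH2CH3) but its C-C bond is a single bond between CX4 carbons, not CX3=CX3.
(C) has an ethyl group (-CH2CH3) but its C-C bond is a single bond between CX4 carbons, not CX3=CX3.
So the answer is (A).

A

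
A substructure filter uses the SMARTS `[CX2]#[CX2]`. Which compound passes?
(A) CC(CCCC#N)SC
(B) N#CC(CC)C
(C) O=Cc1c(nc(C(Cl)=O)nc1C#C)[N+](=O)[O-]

C

[CX2]#[CX2] describes a carbon-carbon triple bond (an alkyne).
(A) has a nitrile (-C#N) but the triple bond is C#N, not C#C.
(B) has a nitrile (-C#N) but the triple bond is C#N, not C#C.
(C) contains an ethynyl group (-C#CH), which satisfies every atom and bond constraint.
So the answer is (C).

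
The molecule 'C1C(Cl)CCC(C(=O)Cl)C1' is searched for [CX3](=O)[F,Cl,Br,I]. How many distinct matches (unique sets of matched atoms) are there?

1

[CX3](=O)[F,Cl,Br,I] is the SMARTS for an acyl halide: a carbonyl carbon bonded to a halogen.
Exactly one fragment in the molecule meets all constraints, giving 1 match.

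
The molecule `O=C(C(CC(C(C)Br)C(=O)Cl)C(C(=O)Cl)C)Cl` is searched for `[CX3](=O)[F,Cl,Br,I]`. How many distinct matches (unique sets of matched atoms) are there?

3

[CX3](=O)[F,Cl,Br,I] is the SMARTS for an acyl halide: a carbonyl carbon bonded to a halogen.
The molecule carries 3 separate instances of an acyl chloride (-C(=O)Cl) meeting every constraint; each maps to a distinct set of atoms, giving 3 matches.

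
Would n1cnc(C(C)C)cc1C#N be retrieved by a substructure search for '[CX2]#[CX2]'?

The pattern [CX2]#[CX2] describes a carbon-carbon triple bond — an alkyne.
The closest candidate here is a nitrile (-C#N), but the triple bond is C#N, not C#C. No other fragment satisfies the full query, so there is no match.

No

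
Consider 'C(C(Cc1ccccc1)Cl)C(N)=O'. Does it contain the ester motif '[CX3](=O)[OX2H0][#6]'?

No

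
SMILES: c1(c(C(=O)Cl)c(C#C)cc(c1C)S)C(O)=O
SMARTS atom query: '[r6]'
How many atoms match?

6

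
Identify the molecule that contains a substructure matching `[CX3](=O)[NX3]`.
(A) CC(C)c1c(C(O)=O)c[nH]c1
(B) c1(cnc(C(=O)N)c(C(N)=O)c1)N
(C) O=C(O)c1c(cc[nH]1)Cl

B

[CX3](=O)[NX3] describes a carbonyl carbon bonded to a trivalent nitrogen (an amide).
(A) has a carboxylic acid group (-C(=O)OH) but the carbonyl is bonded to O, not to an NX3 nitrogen.
(B) contains a primary amide (-C(=O)NH2), which satisfies every atom and bond constraint.
(C) has a carboxylic acid group (-C(=O)OH) but the carbonyl is bonded to O, not to an NX3 nitrogen.
So the answer is (B).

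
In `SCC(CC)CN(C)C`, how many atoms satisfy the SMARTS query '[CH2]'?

3

The query [CH2] means: aliphatic carbon with exactly two hydrogens.
Check the 9 heavy atoms by environment: 3× C (H2) → match; 1× C (H1) → no; 1× S (H1) → no; 3× C (H3) → no; 1× N (H0) → no.
That gives 3 matching atoms.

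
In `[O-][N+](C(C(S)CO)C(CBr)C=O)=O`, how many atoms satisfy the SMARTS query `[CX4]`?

5

The query [CX4] means: C with X4: aliphatic carbon with exactly 4 total connections (bonds + H).
Check the 13 heavy atoms by environment: 5× C (X4) → match; 1× N (charge +1, X3) → no; 1× O (charge -1, X1) → no; 2× O (X1) → no; 1× C (X3) → no; 1× S (X2) → no; 1× Br (X1) → no; 1× O (X2) → no.
That gives 5 matching atoms.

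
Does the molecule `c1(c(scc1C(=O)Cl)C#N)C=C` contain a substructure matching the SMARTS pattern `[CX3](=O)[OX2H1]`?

No

The pattern [CX3](=O)[OX2H1] describes an sp2 carbon double-bonded to O and single-bonded to an -OH oxygen — a carboxylic acid.
The closest candidate here is an acyl chloride (-C(=O)Cl), but the carbonyl is bonded to Cl, not to an -OH oxygen. No other fragment satisfies the full query, so there is no match.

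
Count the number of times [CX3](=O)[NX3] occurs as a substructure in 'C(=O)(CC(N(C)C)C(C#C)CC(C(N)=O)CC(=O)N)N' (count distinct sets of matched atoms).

[CX3](=O)[NX3] is the SMARTS for an amide: a carbonyl carbon bonded to a trivalent nitrogen.
The molecule carries 3 separate instances of a primary amide (-C(=O)NH2) meeting every constraint; each maps to a distinct set of atoms, giving 3 matches.

3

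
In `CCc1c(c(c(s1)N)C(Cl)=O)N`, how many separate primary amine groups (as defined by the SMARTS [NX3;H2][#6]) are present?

2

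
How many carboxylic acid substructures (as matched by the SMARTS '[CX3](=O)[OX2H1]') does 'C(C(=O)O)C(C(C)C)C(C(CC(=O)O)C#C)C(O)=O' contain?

[CX3](=O)[OX2H1] is the SMARTS for a carboxylic acid: an sp2 carbon double-bonded to O and single-bonded to an -OH oxygen.
The molecule carries 3 separate instances of a carboxylic acid group (-C(=O)OH) meeting every constraint; each maps to a distinct set of atoms, giving 3 matches.

3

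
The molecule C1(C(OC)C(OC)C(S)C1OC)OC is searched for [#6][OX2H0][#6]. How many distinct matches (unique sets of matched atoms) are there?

4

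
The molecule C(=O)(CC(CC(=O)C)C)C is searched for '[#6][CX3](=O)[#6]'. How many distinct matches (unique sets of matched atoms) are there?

[#6][CX3](=O)[#6] is the SMARTS for a ketone: a carbonyl carbon (no H) flanked by two carbons.
The molecule carries 2 separate instances of an acetyl/ketone group (-C(=O)CH3) meeting every constraint; each maps to a distinct set of atoms, giving 2 matches.

2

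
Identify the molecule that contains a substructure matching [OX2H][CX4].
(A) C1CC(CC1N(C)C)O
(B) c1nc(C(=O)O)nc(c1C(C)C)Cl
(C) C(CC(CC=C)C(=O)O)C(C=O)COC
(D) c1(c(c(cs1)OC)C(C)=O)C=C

[OX2H][CX4] describes a hydroxyl oxygen bound to an sp3 (X4) carbon (an aliphatic alcohol).
(A) contains a hydroxyl group (-OH), which satisfies every atom and bond constraint.
(B) has a carboxylic acid group (-C(=O)OH) but the -OH is on a CX3 carbonyl carbon, not a CX4 carbon.
(C) has a methoxy ether (-OCH3) but the oxygen has H0 (ether), not H1.
(D) has a methoxy ether (-OCH3) but the oxygen has H0 (ether), not H1.
So the answer is (A).

A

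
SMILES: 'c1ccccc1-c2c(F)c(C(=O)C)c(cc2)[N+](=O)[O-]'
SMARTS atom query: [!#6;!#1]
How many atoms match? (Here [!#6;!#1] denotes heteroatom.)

5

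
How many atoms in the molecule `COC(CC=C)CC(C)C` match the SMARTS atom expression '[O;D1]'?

Check the 10 heavy atoms by environment: 3× C (D2) → no; 2× C (D3) → no; 1× O (D2) → no; 4× C (D1) → no.
No environment satisfies the query, so 0 matching atoms.

0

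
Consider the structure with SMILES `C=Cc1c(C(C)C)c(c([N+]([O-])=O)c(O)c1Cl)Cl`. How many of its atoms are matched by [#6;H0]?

6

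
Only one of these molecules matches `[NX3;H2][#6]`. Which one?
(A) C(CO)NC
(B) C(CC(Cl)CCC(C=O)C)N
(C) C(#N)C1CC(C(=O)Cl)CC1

B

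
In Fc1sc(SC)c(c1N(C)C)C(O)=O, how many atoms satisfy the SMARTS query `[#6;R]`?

4

The query [#6;R] means: carbon that is part of a ring.
Check the 14 heavy atoms by environment: 1× s (aromatic, in 5-ring) → no; 4× c (aromatic, in 5-ring) → match; 1× S (acyclic) → no; 4× C (acyclic) → no; 1× F (acyclic) → no; 1× N (acyclic) → no; 2× O (acyclic) → no.
That gives 4 matching atoms.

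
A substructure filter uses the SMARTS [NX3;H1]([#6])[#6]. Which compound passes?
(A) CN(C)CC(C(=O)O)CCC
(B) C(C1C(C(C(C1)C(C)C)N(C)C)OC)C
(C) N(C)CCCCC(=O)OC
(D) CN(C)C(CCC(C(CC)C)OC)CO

C

[NX3;H1]([#6])[#6] describes a trivalent nitrogen with one H, bonded to two carbons (a secondary amine).
(A) has a dimethylamino group (-N(CH3)2) but the nitrogen has H0, not H1.
(B) has a dimethylamino group (-N(CH3)2) but the nitrogen has H0, not H1.
(C) contains an N-methylamino group (-NHCH3), which satisfies every atom and bond constraint.
(D) has a dimethylamino group (-N(CH3)2) but the nitrogen has H0, not H1.
So the answer is (C).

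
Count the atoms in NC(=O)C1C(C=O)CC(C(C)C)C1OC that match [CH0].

1

The query [CH0] means: aliphatic carbon with no attached hydrogen.
Check the 15 heavy atoms by environment: 6× C (H1) → no; 1× C (H2) → no; 3× O (H0) → no; 3× C (H3) → no; 1× C (H0) → match; 1× N (H2) → no.
That gives 1 matching atom.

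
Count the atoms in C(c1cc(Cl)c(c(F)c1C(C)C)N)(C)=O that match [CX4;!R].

4

Check the 15 heavy atoms by environment: 6× c (aromatic, X3, in 6-ring) → no; 1× N (X3, acyclic) → no; 4× C (X4, acyclic) → match; 1× F (X1, acyclic) → no; 1× C (X3, acyclic) → no; 1× O (X1, acyclic) → no; 1× Cl (X1, acyclic) → no.
That gives 4 matching atoms.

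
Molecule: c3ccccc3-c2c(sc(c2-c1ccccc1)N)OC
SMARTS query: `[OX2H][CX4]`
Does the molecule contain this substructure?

The pattern [OX2H][CX4] describes a hydroxyl oxygen bound to an sp3 (X4) carbon — an aliphatic alcohol.
The closest candidate here is a methoxy ether (-OCH3), but the oxygen has H0 (ether), not H1. No other fragment satisfies the full query, so there is no match.

No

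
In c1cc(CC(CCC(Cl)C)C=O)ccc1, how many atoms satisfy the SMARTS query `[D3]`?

3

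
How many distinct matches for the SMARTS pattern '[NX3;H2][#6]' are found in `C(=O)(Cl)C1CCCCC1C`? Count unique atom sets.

0

[NX3;H2][#6] is the SMARTS for a primary amine: a trivalent nitrogen with two H attached to carbon.
No fragment in the molecule satisfies every constraint, giving 0 matches.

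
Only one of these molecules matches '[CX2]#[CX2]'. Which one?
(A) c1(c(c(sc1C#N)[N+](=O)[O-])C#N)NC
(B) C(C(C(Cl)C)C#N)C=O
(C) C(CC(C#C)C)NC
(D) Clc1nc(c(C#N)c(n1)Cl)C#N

C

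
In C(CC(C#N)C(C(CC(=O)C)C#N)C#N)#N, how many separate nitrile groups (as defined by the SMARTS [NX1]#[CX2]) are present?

[NX1]#[CX2] is the SMARTS for a nitrile: a nitrogen triple-bonded to a two-connected carbon.
The molecule carries 4 separate instances of a nitrile (-C#N) meeting every constraint; each maps to a distinct set of atoms, giving 4 matches.

4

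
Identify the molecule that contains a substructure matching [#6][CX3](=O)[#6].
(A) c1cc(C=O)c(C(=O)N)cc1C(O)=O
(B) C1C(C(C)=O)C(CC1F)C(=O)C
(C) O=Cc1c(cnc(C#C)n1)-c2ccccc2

[#6][CX3](=O)[#6] describes a carbonyl carbon (no H) flanked by two carbons (a ketone).
(A) has a primary amide (-C(=O)NH2) but one neighbour of the carbonyl carbon is N, not C.
(B) contains an acetyl/ketone group (-C(=O)CH3), which satisfies every atom and bond constraint.
(C) has an aldehyde (-CHO) but the carbonyl carbon has H1, so it is not flanked by two carbons.
So the answer is (B).

B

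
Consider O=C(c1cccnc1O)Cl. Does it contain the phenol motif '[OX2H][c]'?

Yes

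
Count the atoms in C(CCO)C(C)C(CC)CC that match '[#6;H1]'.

Check the 11 heavy atoms by environment: 3× C (H3) → no; 5× C (H2) → no; 2× C (H1) → match; 1× O (H1) → no.
That gives 2 matching atoms.

2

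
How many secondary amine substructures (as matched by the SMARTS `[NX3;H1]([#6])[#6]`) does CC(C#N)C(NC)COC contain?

1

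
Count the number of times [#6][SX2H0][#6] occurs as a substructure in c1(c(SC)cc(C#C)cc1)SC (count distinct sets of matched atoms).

[#6][SX2H0][#6] is the SMARTS for a thioether: an aliphatic sulfur bridging two carbons with no H on the sulfur.
The molecule carries 2 separate instances of a methylthio ether (-SCH3) meeting every constraint; each maps to a distinct set of atoms, giving 2 matches.

2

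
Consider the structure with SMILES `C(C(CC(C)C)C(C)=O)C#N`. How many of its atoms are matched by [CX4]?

The query [CX4] means: C with X4: aliphatic carbon with exactly 4 total connections (bonds + H).
Check the 11 heavy atoms by environment: 7× C (X4) → match; 1× C (X3) → no; 1× O (X1) → no; 1× C (X2) → no; 1× N (X1) → no.
That gives 7 matching atoms.

7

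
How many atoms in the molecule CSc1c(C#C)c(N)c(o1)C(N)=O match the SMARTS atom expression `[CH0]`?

The query [CH0] means: aliphatic carbon with no attached hydrogen.
Check the 13 heavy atoms by environment: 1× o (aromatic, H0) → no; 4× c (aromatic, H0) → no; 2× C (H0) → match; 1× C (H1) → no; 1× S (H0) → no; 1× C (H3) → no; 2× N (H2) → no; 1× O (H0) → no.
That gives 2 matching atoms.

2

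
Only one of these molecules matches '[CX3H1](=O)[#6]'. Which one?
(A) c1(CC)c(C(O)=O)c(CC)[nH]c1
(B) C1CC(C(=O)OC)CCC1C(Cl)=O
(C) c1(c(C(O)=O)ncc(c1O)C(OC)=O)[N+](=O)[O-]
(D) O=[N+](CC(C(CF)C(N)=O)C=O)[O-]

[CX3H1](=O)[#6] describes an sp2 carbon with one H, double-bonded to O and single-bonded to carbon (an aldehyde).
(A) has a carboxylic acid group (-C(=O)OH) but the carbonyl carbon has H0 and is bonded to O, not H1.
(B) has a methyl-ester group (-C(=O)OCH3) but the carbonyl carbon has H0, not H1.
(C) has a carboxylic acid group (-C(=O)OH) but the carbonyl carbon has H0 and is bonded to O, not H1.
(D) contains an aldehyde (-CHO), which satisfies every atom and bond constraint.
So the answer is (D).

D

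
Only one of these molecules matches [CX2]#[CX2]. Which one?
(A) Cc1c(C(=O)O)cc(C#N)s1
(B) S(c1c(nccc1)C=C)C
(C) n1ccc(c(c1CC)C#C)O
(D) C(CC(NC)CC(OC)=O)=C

C

[CX2]#[CX2] describes a carbon-carbon triple bond (an alkyne).
(A) has a nitrile (-C#N) but the triple bond is C#N, not C#C.
(B) has a vinyl group (-CH=CH2) but the C=C is a double bond; both carbons are CX3, not CX2.
(C) contains an ethynyl group (-C#CH), which satisfies every atom and bond constraint.
(D) has a vinyl group (-CH=CH2) but the C=C is a double bond; both carbons are CX3, not CX2.
So the answer is (C).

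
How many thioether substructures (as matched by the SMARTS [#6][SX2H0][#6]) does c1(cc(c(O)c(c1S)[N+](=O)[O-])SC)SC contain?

[#6][SX2H0][#6] is the SMARTS for a thioether: an aliphatic sulfur bridging two carbons with no H on the sulfur.
The molecule carries 2 separate instances of a methylthio ether (-SCH3) meeting every constraint; each maps to a distinct set of atoms, giving 2 matches.

2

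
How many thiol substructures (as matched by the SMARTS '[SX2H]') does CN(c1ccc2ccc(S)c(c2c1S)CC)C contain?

2

[SX2H] is the SMARTS for a thiol: an aliphatic sulfur with two connections, one being H.
The molecule carries 2 separate instances of a thiol (-SH) meeting every constraint; each maps to a distinct set of atoms, giving 2 matches.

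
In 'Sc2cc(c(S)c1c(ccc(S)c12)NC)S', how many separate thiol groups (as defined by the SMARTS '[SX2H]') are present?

4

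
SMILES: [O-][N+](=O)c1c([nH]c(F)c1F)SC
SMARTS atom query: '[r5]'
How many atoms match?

5

The query [r5] means: r5 matches atoms in a five-membered ring.
Check the 12 heavy atoms by environment: 1× n (aromatic, in 5-ring) → match; 4× c (aromatic, in 5-ring) → match; 1× N (charge +1, acyclic) → no; 1× O (charge -1, acyclic) → no; 1× O (acyclic) → no; 1× S (acyclic) → no; 1× C (acyclic) → no; 2× F (acyclic) → no.
Summing the matching environments: 1 + 4 = 5 matching atoms.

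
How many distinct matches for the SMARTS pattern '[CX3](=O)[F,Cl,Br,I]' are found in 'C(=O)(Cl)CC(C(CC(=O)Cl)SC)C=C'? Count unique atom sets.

2

[CX3](=O)[F,Cl,Br,I] is the SMARTS for an acyl halide: a carbonyl carbon bonded to a halogen.
The molecule carries 2 separate instances of an acyl chloride (-C(=O)Cl) meeting every constraint; each maps to a distinct set of atoms, giving 2 matches.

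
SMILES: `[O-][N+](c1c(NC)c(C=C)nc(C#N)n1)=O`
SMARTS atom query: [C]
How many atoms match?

4

The query [C] means: uppercase C matches aliphatic (non-aromatic) carbon only.
Check the 15 heavy atoms by environment: 2× n (aromatic) → no; 4× c (aromatic) → no; 4× C → match; 1× N (charge +1) → no; 1× O (charge -1) → no; 1× O → no; 2× N → no.
That gives 4 matching atoms.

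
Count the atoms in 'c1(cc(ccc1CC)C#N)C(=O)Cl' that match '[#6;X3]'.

7

Check the 13 heavy atoms by environment: 6× c (aromatic, X3) → match; 1× C (X3) → match; 1× O (X1) → no; 1× Cl (X1) → no; 1× C (X2) → no; 1× N (X1) → no; 2× C (X4) → no.
Summing the matching environments: 6 + 1 = 7 matching atoms.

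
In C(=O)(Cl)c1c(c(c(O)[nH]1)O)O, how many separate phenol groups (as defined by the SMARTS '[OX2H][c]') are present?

[OX2H][c] is the SMARTS for a phenol: a hydroxyl oxygen attached to an aromatic carbon.
The molecule carries 3 separate instances of a hydroxyl group (-OH) meeting every constraint; each maps to a distinct set of atoms, giving 3 matches.

3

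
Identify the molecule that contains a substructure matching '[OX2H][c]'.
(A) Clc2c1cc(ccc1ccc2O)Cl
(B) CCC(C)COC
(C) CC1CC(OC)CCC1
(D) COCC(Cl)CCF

[OX2H][c] describes a hydroxyl oxygen attached to an aromatic carbon (a phenol).
(A) contains a hydroxyl group (-OH), which satisfies every atom and bond constraint.
(B) has a methoxy ether (-OCH3) but the oxygen has H0, not H1.
(C) has a methoxy ether (-OCH3) but the oxygen has H0, not H1.
(D) has a methoxy ether (-OCH3) but the oxygen has H0, not H1.
So the answer is (A).

A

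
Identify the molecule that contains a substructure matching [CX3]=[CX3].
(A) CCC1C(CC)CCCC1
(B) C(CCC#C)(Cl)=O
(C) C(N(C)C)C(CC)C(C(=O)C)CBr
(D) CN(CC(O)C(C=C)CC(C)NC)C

[CX3]=[CX3] describes a non-aromatic C=C double bond between two sp2 carbons (an alkene).
(A) has an ethyl group (-CH2CH3) but its C-C bond is a single bond between CX4 carbons, not CX3=CX3.
(B) has an ethynyl group (-C#CH) but the C-C bond is a triple bond, not a double bond.
(C) has an ethyl group (-CH2CH3) but its C-C bond is a single bond between CX4 carbons, not CX3=CX3.
(D) contains a vinyl group (-CH=CH2), which satisfies every atom and bond constraint.
So the answer is (D).

D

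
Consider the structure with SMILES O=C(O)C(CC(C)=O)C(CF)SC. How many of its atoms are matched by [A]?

The query [A] means: A matches any aliphatic (non-aromatic) heavy atom.
Check the 13 heavy atoms by environment: 8× C → match; 1× S → match; 3× O → match; 1× F → match.
Summing the matching environments: 8 + 1 + 3 + 1 = 13 matching atoms.

13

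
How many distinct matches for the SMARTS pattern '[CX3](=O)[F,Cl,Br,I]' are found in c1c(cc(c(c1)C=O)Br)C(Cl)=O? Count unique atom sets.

[CX3](=O)[F,Cl,Br,I] is the SMARTS for an acyl halide: a carbonyl carbon bonded to a halogen.
Exactly one fragment in the molecule meets all constraints, giving 1 match.

1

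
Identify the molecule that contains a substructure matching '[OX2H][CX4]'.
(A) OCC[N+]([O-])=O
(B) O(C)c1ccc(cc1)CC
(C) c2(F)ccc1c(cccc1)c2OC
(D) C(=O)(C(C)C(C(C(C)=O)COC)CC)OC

[OX2H][CX4] describes a hydroxyl oxygen bound to an sp3 (X4) carbon (an aliphatic alcohol).
(A) contains a hydroxyl group (-OH), which satisfies every atom and bond constraint.
(B) has a methoxy ether (-OCH3) but the oxygen has H0 (ether), not H1.
(C) has a methoxy ether (-OCH3) but the oxygen has H0 (ether), not H1.
(D) has a methoxy ether (-OCH3) but the oxygen has H0 (ether), not H1.
So the answer is (A).

A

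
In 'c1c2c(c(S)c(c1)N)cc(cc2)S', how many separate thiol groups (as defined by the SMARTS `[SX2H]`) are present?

2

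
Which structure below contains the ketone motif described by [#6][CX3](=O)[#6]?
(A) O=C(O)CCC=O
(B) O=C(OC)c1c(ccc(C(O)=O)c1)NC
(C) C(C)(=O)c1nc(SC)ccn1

C

[#6][CX3](=O)[#6] describes a carbonyl carbon (no H) flanked by two carbons (a ketone).
(A) has a carboxylic acid group (-C(=O)OH) but one neighbour of the carbonyl carbon is O, not C.
(B) has a methyl-ester group (-C(=O)OCH3) but one neighbour of the carbonyl carbon is O, not C.
(C) contains an acetyl/ketone group (-C(=O)CH3), which satisfies every atom and bond constraint.
So the answer is (C).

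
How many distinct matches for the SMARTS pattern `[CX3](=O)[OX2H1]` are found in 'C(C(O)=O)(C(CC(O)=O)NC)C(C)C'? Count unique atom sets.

2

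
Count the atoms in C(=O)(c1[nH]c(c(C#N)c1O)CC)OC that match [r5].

The query [r5] means: r5 matches atoms in a five-membered ring.
Check the 14 heavy atoms by environment: 1× n (aromatic, in 5-ring) → match; 4× c (aromatic, in 5-ring) → match; 3× O (acyclic) → no; 5× C (acyclic) → no; 1× N (acyclic) → no.
Summing the matching environments: 1 + 4 = 5 matching atoms.

5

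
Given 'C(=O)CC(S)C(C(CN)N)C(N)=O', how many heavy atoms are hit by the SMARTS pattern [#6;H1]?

4

Check the 13 heavy atoms by environment: 2× C (H2) → no; 4× C (H1) → match; 1× C (H0) → no; 2× O (H0) → no; 3× N (H2) → no; 1× S (H1) → no.
That gives 4 matching atoms.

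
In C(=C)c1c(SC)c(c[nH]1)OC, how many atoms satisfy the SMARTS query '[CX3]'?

2

The query [CX3] means: C with X3: aliphatic carbon with exactly 3 total connections.
Check the 11 heavy atoms by environment: 1× n (aromatic, X3) → no; 4× c (aromatic, X3) → no; 2× C (X3) → match; 1× S (X2) → no; 2× C (X4) → no; 1× O (X2) → no.
That gives 2 matching atoms.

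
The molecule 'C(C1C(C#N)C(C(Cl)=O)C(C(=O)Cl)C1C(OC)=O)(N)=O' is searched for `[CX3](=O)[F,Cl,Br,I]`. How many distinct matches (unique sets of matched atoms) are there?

2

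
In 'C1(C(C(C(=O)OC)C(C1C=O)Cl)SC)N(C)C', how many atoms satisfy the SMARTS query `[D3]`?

The query [D3] means: atom with exactly three heavy-atom neighbours.
Check the 17 heavy atoms by environment: 6× C (D3) → match; 1× S (D2) → no; 4× C (D1) → no; 1× Cl (D1) → no; 1× N (D3) → match; 1× C (D2) → no; 2× O (D1) → no; 1× O (D2) → no.
Summing the matching environments: 6 + 1 = 7 matching atoms.

7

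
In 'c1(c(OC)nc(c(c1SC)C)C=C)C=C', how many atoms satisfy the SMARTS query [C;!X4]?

4

The query [C;!X4] means: aliphatic carbon that does not have four total connections.
Check the 15 heavy atoms by environment: 1× n (aromatic, X2) → no; 5× c (aromatic, X3) → no; 1× O (X2) → no; 3× C (X4) → no; 4× C (X3) → match; 1× S (X2) → no.
That gives 4 matching atoms.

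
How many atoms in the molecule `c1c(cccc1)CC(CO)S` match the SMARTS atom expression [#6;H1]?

The query [#6;H1] means: any carbon bearing exactly one hydrogen.
Check the 11 heavy atoms by environment: 2× C (H2) → no; 1× C (H1) → match; 1× c (aromatic, H0) → no; 5× c (aromatic, H1) → match; 1× S (H1) → no; 1× O (H1) → no.
Summing the matching environments: 1 + 5 = 6 matching atoms.

6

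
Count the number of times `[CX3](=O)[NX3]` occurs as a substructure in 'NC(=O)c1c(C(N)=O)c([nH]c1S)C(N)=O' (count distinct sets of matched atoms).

[CX3](=O)[NX3] is the SMARTS for an amide: a carbonyl carbon bonded to a trivalent nitrogen.
The molecule carries 3 separate instances of a primary amide (-C(=O)NH2) meeting every constraint; each maps to a distinct set of atoms, giving 3 matches.

3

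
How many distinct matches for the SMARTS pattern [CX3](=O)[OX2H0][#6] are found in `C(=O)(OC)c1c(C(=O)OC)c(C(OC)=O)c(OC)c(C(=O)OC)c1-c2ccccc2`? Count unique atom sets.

4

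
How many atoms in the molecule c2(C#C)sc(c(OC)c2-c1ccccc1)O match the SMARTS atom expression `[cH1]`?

5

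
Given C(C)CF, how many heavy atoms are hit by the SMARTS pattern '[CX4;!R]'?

3

The query [CX4;!R] means: aliphatic carbon with four total connections, not in a ring.
Check the 4 heavy atoms by environment: 3× C (X4, acyclic) → match; 1× F (X1, acyclic) → no.
That gives 3 matching atoms.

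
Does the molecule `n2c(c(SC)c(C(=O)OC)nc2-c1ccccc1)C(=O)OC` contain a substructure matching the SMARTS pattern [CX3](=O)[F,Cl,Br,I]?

The pattern [CX3](=O)[F,Cl,Br,I] describes a carbonyl carbon bonded to a halogen — an acyl halide.
The closest candidate here is a methyl-ester group (-C(=O)OCH3), but the carbonyl is bonded to -O-C, not to a halogen. No other fragment satisfies the full query, so there is no match.

No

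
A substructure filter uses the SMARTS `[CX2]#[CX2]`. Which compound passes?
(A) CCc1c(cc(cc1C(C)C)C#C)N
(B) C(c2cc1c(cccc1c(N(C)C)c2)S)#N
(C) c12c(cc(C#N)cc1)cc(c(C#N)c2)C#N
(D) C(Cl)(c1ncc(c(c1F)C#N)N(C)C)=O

A

[CX2]#[CX2] describes a carbon-carbon triple bond (an alkyne).
(A) contains an ethynyl group (-C#CH), which satisfies every atom and bond constraint.
(B) has a nitrile (-C#N) but the triple bond is C#N, not C#C.
(C) has a nitrile (-C#N) but the triple bond is C#N, not C#C.
(D) has a nitrile (-C#N) but the triple bond is C#N, not C#C.
So the answer is (A).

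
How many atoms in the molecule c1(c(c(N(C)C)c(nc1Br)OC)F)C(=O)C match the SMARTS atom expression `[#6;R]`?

5

The query [#6;R] means: carbon that is part of a ring.
Check the 16 heavy atoms by environment: 1× n (aromatic, in 6-ring) → no; 5× c (aromatic, in 6-ring) → match; 1× N (acyclic) → no; 5× C (acyclic) → no; 1× F (acyclic) → no; 2× O (acyclic) → no; 1× Br (acyclic) → no.
That gives 5 matching atoms.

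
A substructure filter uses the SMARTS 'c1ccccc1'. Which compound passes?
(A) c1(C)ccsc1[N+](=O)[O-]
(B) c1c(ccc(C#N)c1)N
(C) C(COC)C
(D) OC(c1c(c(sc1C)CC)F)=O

c1ccccc1 describes six aromatic carbons in a ring (a benzene ring).
(A) has a methyl group (-CH3) but no six-membered all-carbon aromatic ring is present.
(B) contains the required atom environment, so the pattern matches.
(C) has a methyl group (-CH3) but no six-membered all-carbon aromatic ring is present.
(D) has a methyl group (-CH3) but no six-membered all-carbon aromatic ring is present.
So the answer is (B).

B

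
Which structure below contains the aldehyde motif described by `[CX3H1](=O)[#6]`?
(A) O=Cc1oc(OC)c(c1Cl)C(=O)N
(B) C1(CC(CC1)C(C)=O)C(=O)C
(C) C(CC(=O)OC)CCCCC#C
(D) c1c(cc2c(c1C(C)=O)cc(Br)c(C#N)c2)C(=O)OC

[CX3H1](=O)[#6] describes an sp2 carbon with one H, double-bonded to O and single-bonded to carbon (an aldehyde).
(A) contains an aldehyde (-CHO), which satisfies every atom and bond constraint.
(B) has an acetyl/ketone group (-C(=O)CH3) but the carbonyl carbon has H0 (two carbon neighbours), not H1.
(C) has a methyl-ester group (-C(=O)OCH3) but the carbonyl carbon has H0, not H1.
(D) has a methyl-ester group (-C(=O)OCH3) but the carbonyl carbon has H0, not H1.
So the answer is (A).

A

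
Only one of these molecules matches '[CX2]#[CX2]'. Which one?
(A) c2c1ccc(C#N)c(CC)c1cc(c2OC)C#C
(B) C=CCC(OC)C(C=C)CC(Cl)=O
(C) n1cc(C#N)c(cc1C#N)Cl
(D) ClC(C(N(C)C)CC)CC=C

[CX2]#[CX2] describes a carbon-carbon triple bond (an alkyne).
(A) contains an ethynyl group (-C#CH), which satisfies every atom and bond constraint.
(B) has a vinyl group (-CH=CH2) but the C=C is a double bond; both carbons are CX3, not CX2.
(C) has a nitrile (-C#N) but the triple bond is C#N, not C#C.
(D) has a vinyl group (-CH=CH2) but the C=C is a double bond; both carbons are CX3, not CX2.
So the answer is (A).

A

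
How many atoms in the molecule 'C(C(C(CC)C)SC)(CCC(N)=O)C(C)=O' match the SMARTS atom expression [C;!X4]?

2

Check the 16 heavy atoms by environment: 10× C (X4) → no; 2× C (X3) → match; 2× O (X1) → no; 1× N (X3) → no; 1× S (X2) → no.
That gives 2 matching atoms.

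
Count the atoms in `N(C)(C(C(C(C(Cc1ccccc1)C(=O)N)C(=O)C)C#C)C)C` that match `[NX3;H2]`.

1

The query [NX3;H2] means: aliphatic N with 3 total connections, two of them H — an -NH2 nitrogen (amine or amide).
Check the 23 heavy atoms by environment: 4× C (H3, X4) → no; 4× C (H1, X4) → no; 1× C (H2, X4) → no; 2× C (H0, X3) → no; 2× O (H0, X1) → no; 1× N (H2, X3) → match; 1× N (H0, X3) → no; 1× C (H0, X2) → no; 1× C (H1, X2) → no; 1× c (aromatic, H0, X3) → no; 5× c (aromatic, H1, X3) → no.
That gives 1 matching atom.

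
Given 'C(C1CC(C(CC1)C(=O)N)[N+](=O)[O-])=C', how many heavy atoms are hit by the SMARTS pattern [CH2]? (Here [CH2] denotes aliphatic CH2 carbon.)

4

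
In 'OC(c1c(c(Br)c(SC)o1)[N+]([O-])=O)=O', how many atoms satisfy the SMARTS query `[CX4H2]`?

0

The query [CX4H2] means: sp3 carbon (X4) with exactly two hydrogens.
Check the 14 heavy atoms by environment: 1× o (aromatic, H0, X2) → no; 4× c (aromatic, H0, X3) → no; 1× Br (H0, X1) → no; 1× C (H0, X3) → no; 2× O (H0, X1) → no; 1× O (H1, X2) → no; 1× S (H0, X2) → no; 1× C (H3, X4) → no; 1× N (charge +1, H0, X3) → no; 1× O (charge -1, H0, X1) → no.
No environment satisfies the query, so 0 matching atoms.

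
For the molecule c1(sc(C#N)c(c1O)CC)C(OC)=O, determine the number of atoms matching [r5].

The query [r5] means: r5 matches atoms in a five-membered ring.
Check the 14 heavy atoms by environment: 1× s (aromatic, in 5-ring) → match; 4× c (aromatic, in 5-ring) → match; 5× C (acyclic) → no; 1× N (acyclic) → no; 3× O (acyclic) → no.
Summing the matching environments: 1 + 4 = 5 matching atoms.

5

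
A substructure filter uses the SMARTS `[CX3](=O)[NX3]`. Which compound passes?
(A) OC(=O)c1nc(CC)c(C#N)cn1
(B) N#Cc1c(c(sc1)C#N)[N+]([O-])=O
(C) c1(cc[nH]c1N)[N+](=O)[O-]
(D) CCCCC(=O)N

D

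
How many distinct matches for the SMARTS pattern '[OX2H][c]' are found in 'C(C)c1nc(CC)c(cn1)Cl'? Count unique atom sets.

0

[OX2H][c] is the SMARTS for a phenol: a hydroxyl oxygen attached to an aromatic carbon.
No fragment in the molecule satisfies every constraint, giving 0 matches.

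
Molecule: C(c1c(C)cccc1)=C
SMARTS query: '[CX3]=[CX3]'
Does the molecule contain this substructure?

Yes

The pattern [CX3]=[CX3] describes a non-aromatic C=C double bond between two sp2 carbons — an alkene.
The molecule carries a vinyl group (-CH=CH2), whose atoms satisfy every constraint of the query, so the pattern matches.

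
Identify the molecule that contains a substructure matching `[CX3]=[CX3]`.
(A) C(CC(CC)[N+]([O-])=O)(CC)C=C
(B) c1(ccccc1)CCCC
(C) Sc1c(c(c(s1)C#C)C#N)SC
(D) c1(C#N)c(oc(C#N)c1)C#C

A

[CX3]=[CX3] describes a non-aromatic C=C double bond between two sp2 carbons (an alkene).
(A) contains a vinyl group (-CH=CH2), which satisfies every atom and bond constraint.
(B) has an ethyl group (-CH2CH3) but its C-C bond is a single bond between CX4 carbons, not CX3=CX3.
(C) has an ethynyl group (-C#CH) but the C-C bond is a triple bond, not a double bond.
(D) has an ethynyl group (-C#CH) but the C-C bond is a triple bond, not a double bond.
So the answer is (A).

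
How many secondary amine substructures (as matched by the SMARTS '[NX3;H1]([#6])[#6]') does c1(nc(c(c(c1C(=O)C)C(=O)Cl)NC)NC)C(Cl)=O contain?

2

[NX3;H1]([#6])[#6] is the SMARTS for a secondary amine: a trivalent nitrogen with one H, bonded to two carbons.
The molecule carries 2 separate instances of an N-methylamino group (-NHCH3) meeting every constraint; each maps to a distinct set of atoms, giving 2 matches.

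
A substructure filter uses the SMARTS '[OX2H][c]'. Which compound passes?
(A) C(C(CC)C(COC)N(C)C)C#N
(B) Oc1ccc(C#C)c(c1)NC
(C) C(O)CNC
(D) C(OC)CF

[OX2H][c] describes a hydroxyl oxygen attached to an aromatic carbon (a phenol).
(A) has a methoxy ether (-OCH3) but the oxygen has H0, not H1.
(B) contains a hydroxyl group (-OH), which satisfies every atom and bond constraint.
(C) has a hydroxyl group (-OH) but the -OH is on an aliphatic carbon, not an aromatic c.
(D) has a methoxy ether (-OCH3) but the oxygen has H0, not H1.
So the answer is (B).

B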